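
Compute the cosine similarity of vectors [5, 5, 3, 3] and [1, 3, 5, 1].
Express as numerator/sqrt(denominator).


dot = 38. |a|^2 = 68, |b|^2 = 36. cos = 38/sqrt(2448).

38/sqrt(2448)


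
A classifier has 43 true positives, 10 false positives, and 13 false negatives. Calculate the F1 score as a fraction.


Precision = 43/53 = 43/53. Recall = 43/56 = 43/56. F1 = 2*P*R/(P+R) = 86/109.

86/109


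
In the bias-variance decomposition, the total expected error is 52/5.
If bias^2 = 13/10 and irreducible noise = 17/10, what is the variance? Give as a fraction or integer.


Total error = bias^2 + variance + irreducible noise. So variance = 52/5 - 13/10 - 17/10 = 37/5.

37/5


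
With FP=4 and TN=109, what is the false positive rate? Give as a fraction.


FPR = FP / (FP + TN) = 4 / 113 = 4/113.

4/113


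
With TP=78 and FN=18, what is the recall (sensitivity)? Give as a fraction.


Recall = TP / (TP + FN) = 78 / 96 = 13/16.

13/16


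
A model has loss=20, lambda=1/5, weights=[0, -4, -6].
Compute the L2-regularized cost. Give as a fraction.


L2 sq norm = sum(w^2) = 52. J = 20 + 1/5 * 52 = 152/5.

152/5


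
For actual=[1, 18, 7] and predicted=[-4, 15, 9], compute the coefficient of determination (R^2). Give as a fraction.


Mean(y) = 26/3. SS_res = 38. SS_tot = 446/3. R^2 = 1 - 38/(446/3) = 166/223.

166/223


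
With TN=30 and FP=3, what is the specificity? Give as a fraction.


Specificity = TN / (TN + FP) = 30 / 33 = 10/11.

10/11


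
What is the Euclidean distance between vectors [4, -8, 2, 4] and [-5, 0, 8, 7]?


d = sqrt(sum of squared differences). (4--5)^2=81, (-8-0)^2=64, (2-8)^2=36, (4-7)^2=9. Sum = 190.

sqrt(190)


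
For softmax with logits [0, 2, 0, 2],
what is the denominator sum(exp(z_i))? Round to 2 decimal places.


Denom = e^0=1.0000 + e^2=7.3891 + e^0=1.0000 + e^2=7.3891. Sum = 16.7782, which rounds to 16.78.

16.78


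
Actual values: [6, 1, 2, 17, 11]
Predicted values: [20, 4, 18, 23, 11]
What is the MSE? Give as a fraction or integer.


MSE = (1/5) * ((6-20)^2=196 + (1-4)^2=9 + (2-18)^2=256 + (17-23)^2=36 + (11-11)^2=0). Sum = 497. MSE = 497/5.

497/5


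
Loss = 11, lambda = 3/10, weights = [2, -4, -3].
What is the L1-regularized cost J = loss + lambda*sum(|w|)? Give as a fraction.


L1 norm = sum(|w|) = 9. J = 11 + 3/10 * 9 = 137/10.

137/10


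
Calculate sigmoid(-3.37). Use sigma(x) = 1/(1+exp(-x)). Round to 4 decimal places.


sigma(-3.37) = 1/(1+e^(3.37)) = 1/(1+29.078527) = 1/30.078527 = 0.0332.

0.0332


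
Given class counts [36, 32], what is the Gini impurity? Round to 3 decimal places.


Total = 68. Proportions: 36/68, 32/68. sum(p_i^2) = 0.5017. Gini = 1 - 0.5017 = 0.4983, which rounds to 0.498.

0.498


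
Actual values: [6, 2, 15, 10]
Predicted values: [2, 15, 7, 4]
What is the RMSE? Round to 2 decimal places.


MSE = 71.2500. RMSE = sqrt(71.2500) = 8.44.

8.44


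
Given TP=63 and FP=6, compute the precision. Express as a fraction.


Precision = TP / (TP + FP) = 63 / 69 = 21/23.

21/23


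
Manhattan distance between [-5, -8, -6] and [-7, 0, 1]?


d = sum of absolute differences: |-5--7|=2 + |-8-0|=8 + |-6-1|=7 = 17.

17


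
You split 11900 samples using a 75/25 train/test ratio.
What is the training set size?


Test set = 11900 * 25% = 2975. Training set = 11900 - 2975 = 8925.

8925


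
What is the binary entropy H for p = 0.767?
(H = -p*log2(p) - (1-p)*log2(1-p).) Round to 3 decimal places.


H = -0.767*log2(0.767) - 0.233*log2(0.233) = 0.783.

0.783


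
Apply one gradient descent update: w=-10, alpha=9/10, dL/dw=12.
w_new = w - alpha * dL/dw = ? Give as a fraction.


w_new = -10 - 9/10 * 12 = -10 - 54/5 = -104/5.

-104/5


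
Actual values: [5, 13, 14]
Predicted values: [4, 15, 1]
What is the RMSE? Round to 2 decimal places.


MSE = 58.0000. RMSE = sqrt(58.0000) = 7.62.

7.62


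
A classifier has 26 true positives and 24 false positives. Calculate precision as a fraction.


Precision = TP / (TP + FP) = 26 / 50 = 13/25.

13/25


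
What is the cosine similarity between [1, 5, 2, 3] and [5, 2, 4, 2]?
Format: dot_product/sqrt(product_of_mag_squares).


dot = 29. |a|^2 = 39, |b|^2 = 49. cos = 29/sqrt(1911).

29/sqrt(1911)


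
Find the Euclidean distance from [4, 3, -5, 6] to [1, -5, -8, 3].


d = sqrt(sum of squared differences). (4-1)^2=9, (3--5)^2=64, (-5--8)^2=9, (6-3)^2=9. Sum = 91.

sqrt(91)


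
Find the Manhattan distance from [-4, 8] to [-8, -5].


d = sum of absolute differences: |-4--8|=4 + |8--5|=13 = 17.

17


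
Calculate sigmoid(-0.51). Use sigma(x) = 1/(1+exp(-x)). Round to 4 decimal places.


sigma(-0.51) = 1/(1+e^(0.51)) = 1/(1+1.665291) = 1/2.665291 = 0.3752.

0.3752


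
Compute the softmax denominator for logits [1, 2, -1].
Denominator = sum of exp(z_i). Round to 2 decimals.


Denom = e^1=2.7183 + e^2=7.3891 + e^-1=0.3679. Sum = 10.4753, which rounds to 10.48.

10.48


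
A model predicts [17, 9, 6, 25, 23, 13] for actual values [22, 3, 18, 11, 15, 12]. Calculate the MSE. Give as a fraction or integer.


MSE = (1/6) * ((22-17)^2=25 + (3-9)^2=36 + (18-6)^2=144 + (11-25)^2=196 + (15-23)^2=64 + (12-13)^2=1). Sum = 466. MSE = 233/3.

233/3


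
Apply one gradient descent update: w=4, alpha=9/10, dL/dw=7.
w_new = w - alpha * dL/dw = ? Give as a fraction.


w_new = 4 - 9/10 * 7 = 4 - 63/10 = -23/10.

-23/10


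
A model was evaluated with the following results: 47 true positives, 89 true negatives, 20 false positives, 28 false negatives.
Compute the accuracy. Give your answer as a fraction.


Accuracy = (TP + TN) / (TP + TN + FP + FN) = (47 + 89) / 184 = 17/23.

17/23


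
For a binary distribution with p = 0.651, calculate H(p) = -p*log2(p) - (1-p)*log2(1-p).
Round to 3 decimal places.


H = -0.651*log2(0.651) - 0.349*log2(0.349) = 0.933.

0.933


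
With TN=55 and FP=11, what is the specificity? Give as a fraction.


Specificity = TN / (TN + FP) = 55 / 66 = 5/6.

5/6


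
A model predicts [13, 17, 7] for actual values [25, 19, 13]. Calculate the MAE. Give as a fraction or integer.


MAE = (1/3) * (|25-13|=12 + |19-17|=2 + |13-7|=6). Sum = 20. MAE = 20/3.

20/3


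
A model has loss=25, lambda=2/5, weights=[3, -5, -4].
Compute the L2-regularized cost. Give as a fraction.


L2 sq norm = sum(w^2) = 50. J = 25 + 2/5 * 50 = 45.

45


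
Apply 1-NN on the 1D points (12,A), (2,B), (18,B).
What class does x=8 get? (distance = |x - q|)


Distances: |12-8|=4, |2-8|=6, |18-8|=10. 1 nearest: (12,A). Counts: {'A': 1}. Majority class: A.

A


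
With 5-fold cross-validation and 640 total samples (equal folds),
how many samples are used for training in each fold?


Each validation fold has 640/5 = 128 samples. Training set = 640 - 128 = 512.

512


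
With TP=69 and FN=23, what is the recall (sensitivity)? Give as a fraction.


Recall = TP / (TP + FN) = 69 / 92 = 3/4.

3/4


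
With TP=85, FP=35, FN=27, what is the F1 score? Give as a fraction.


Precision = 85/120 = 17/24. Recall = 85/112 = 85/112. F1 = 2*P*R/(P+R) = 85/116.

85/116


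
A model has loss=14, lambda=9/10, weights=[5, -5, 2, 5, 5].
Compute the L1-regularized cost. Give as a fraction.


L1 norm = sum(|w|) = 22. J = 14 + 9/10 * 22 = 169/5.

169/5


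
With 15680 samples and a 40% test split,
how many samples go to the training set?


Test set = 15680 * 40% = 6272. Training set = 15680 - 6272 = 9408.

9408


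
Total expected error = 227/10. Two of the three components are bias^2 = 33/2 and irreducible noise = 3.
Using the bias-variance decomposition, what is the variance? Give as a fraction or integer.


Total error = bias^2 + variance + irreducible noise. So variance = 227/10 - 33/2 - 3 = 16/5.

16/5


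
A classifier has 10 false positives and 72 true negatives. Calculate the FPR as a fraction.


FPR = FP / (FP + TN) = 10 / 82 = 5/41.

5/41


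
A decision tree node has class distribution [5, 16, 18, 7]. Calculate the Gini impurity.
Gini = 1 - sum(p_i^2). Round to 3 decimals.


Total = 46. Proportions: 5/46, 16/46, 18/46, 7/46. sum(p_i^2) = 0.3091. Gini = 1 - 0.3091 = 0.6909, which rounds to 0.691.

0.691


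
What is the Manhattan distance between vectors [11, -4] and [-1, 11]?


d = sum of absolute differences: |11--1|=12 + |-4-11|=15 = 27.

27


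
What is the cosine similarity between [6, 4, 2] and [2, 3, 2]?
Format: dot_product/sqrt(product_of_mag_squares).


dot = 28. |a|^2 = 56, |b|^2 = 17. cos = 28/sqrt(952).

28/sqrt(952)


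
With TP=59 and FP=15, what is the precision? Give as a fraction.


Precision = TP / (TP + FP) = 59 / 74 = 59/74.

59/74


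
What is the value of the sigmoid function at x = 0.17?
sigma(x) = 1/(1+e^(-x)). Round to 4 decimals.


sigma(0.17) = 1/(1+e^(-0.17)) = 1/(1+0.843665) = 1/1.843665 = 0.5424.

0.5424


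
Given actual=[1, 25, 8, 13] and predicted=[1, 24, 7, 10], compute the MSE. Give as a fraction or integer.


MSE = (1/4) * ((1-1)^2=0 + (25-24)^2=1 + (8-7)^2=1 + (13-10)^2=9). Sum = 11. MSE = 11/4.

11/4


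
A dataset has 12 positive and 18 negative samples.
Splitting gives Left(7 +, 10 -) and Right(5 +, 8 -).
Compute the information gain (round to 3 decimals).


H(parent) = 0.9710. H(left) = 0.9774, H(right) = 0.9612. Weighted = (17/30)*0.9774 + (13/30)*0.9612 = 0.9704. IG = 0.9710 - 0.9704 = 0.0006, which rounds to 0.001.

0.001


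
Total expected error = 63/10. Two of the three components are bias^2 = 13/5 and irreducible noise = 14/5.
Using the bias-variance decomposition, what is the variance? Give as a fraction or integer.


Total error = bias^2 + variance + irreducible noise. So variance = 63/10 - 13/5 - 14/5 = 9/10.

9/10


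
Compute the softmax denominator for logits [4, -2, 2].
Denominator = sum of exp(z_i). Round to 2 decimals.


Denom = e^4=54.5982 + e^-2=0.1353 + e^2=7.3891. Sum = 62.1226, which rounds to 62.12.

62.12


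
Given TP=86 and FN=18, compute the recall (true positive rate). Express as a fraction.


Recall = TP / (TP + FN) = 86 / 104 = 43/52.

43/52


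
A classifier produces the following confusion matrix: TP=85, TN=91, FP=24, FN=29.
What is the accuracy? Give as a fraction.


Accuracy = (TP + TN) / (TP + TN + FP + FN) = (85 + 91) / 229 = 176/229.

176/229


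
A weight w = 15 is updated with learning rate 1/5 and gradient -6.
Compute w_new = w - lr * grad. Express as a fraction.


w_new = 15 - 1/5 * -6 = 15 - -6/5 = 81/5.

81/5


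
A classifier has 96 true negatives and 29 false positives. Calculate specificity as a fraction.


Specificity = TN / (TN + FP) = 96 / 125 = 96/125.

96/125


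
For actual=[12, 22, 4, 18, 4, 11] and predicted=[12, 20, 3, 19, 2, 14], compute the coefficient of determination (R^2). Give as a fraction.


Mean(y) = 71/6. SS_res = 19. SS_tot = 1589/6. R^2 = 1 - 19/(1589/6) = 1475/1589.

1475/1589


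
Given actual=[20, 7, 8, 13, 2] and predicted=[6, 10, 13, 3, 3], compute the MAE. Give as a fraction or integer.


MAE = (1/5) * (|20-6|=14 + |7-10|=3 + |8-13|=5 + |13-3|=10 + |2-3|=1). Sum = 33. MAE = 33/5.

33/5


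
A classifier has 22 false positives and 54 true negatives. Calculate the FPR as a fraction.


FPR = FP / (FP + TN) = 22 / 76 = 11/38.

11/38


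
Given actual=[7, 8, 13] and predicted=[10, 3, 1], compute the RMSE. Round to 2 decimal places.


MSE = 59.3333. RMSE = sqrt(59.3333) = 7.70.

7.70


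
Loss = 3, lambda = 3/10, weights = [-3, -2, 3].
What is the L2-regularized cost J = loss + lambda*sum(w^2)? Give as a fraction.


L2 sq norm = sum(w^2) = 22. J = 3 + 3/10 * 22 = 48/5.

48/5


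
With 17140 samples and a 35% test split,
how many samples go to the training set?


Test set = 17140 * 35% = 5999. Training set = 17140 - 5999 = 11141.

11141


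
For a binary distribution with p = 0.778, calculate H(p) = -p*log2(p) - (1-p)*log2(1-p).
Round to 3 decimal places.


H = -0.778*log2(0.778) - 0.222*log2(0.222) = 0.764.

0.764


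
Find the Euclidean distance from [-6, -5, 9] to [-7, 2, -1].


d = sqrt(sum of squared differences). (-6--7)^2=1, (-5-2)^2=49, (9--1)^2=100. Sum = 150.

sqrt(150)


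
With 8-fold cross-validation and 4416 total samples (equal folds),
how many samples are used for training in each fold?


Each validation fold has 4416/8 = 552 samples. Training set = 4416 - 552 = 3864.

3864


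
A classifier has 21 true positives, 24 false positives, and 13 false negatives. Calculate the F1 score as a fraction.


Precision = 21/45 = 7/15. Recall = 21/34 = 21/34. F1 = 2*P*R/(P+R) = 42/79.

42/79


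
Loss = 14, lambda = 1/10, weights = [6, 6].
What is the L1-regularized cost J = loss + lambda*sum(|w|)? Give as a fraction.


L1 norm = sum(|w|) = 12. J = 14 + 1/10 * 12 = 76/5.

76/5


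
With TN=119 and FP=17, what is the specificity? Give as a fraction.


Specificity = TN / (TN + FP) = 119 / 136 = 7/8.

7/8


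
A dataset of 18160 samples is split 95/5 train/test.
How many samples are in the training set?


Test set = 18160 * 5% = 908. Training set = 18160 - 908 = 17252.

17252


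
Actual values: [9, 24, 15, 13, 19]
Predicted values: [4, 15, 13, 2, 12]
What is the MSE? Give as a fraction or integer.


MSE = (1/5) * ((9-4)^2=25 + (24-15)^2=81 + (15-13)^2=4 + (13-2)^2=121 + (19-12)^2=49). Sum = 280. MSE = 56.

56


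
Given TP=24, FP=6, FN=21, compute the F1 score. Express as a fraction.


Precision = 24/30 = 4/5. Recall = 24/45 = 8/15. F1 = 2*P*R/(P+R) = 16/25.

16/25


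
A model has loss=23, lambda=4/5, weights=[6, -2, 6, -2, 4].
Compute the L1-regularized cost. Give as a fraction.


L1 norm = sum(|w|) = 20. J = 23 + 4/5 * 20 = 39.

39


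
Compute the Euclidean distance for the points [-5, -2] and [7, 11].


d = sqrt(sum of squared differences). (-5-7)^2=144, (-2-11)^2=169. Sum = 313.

sqrt(313)


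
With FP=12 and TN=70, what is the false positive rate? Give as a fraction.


FPR = FP / (FP + TN) = 12 / 82 = 6/41.

6/41


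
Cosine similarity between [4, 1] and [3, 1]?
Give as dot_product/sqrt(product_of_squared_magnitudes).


dot = 13. |a|^2 = 17, |b|^2 = 10. cos = 13/sqrt(170).

13/sqrt(170)


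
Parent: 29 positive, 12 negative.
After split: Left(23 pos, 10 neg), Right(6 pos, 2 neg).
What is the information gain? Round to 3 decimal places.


H(parent) = 0.8722. H(left) = 0.8850, H(right) = 0.8113. Weighted = (33/41)*0.8850 + (8/41)*0.8113 = 0.8706. IG = 0.8722 - 0.8706 = 0.0016, which rounds to 0.002.

0.002


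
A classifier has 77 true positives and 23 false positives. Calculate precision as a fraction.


Precision = TP / (TP + FP) = 77 / 100 = 77/100.

77/100


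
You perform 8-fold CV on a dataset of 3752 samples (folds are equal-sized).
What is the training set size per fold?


Each validation fold has 3752/8 = 469 samples. Training set = 3752 - 469 = 3283.

3283


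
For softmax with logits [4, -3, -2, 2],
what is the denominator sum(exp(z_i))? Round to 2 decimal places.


Denom = e^4=54.5982 + e^-3=0.0498 + e^-2=0.1353 + e^2=7.3891. Sum = 62.1724, which rounds to 62.17.

62.17


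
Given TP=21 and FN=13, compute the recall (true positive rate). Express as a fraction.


Recall = TP / (TP + FN) = 21 / 34 = 21/34.

21/34


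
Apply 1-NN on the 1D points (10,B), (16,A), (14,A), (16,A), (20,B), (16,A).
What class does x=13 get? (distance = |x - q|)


Distances: |10-13|=3, |16-13|=3, |14-13|=1, |16-13|=3, |20-13|=7, |16-13|=3. 1 nearest: (14,A). Counts: {'A': 1}. Majority class: A.

A


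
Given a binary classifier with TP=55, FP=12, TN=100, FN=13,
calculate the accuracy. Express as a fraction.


Accuracy = (TP + TN) / (TP + TN + FP + FN) = (55 + 100) / 180 = 31/36.

31/36


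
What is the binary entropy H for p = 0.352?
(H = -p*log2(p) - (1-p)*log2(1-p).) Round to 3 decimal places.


H = -0.352*log2(0.352) - 0.648*log2(0.648) = 0.936.

0.936


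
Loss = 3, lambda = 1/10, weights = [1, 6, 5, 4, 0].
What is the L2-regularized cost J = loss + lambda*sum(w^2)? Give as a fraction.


L2 sq norm = sum(w^2) = 78. J = 3 + 1/10 * 78 = 54/5.

54/5


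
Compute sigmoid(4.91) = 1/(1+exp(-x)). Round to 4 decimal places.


sigma(4.91) = 1/(1+e^(-4.91)) = 1/(1+0.007372) = 1/1.007372 = 0.9927.

0.9927


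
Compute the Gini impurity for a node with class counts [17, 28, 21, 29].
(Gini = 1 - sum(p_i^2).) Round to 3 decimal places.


Total = 95. Proportions: 17/95, 28/95, 21/95, 29/95. sum(p_i^2) = 0.2609. Gini = 1 - 0.2609 = 0.7391, which rounds to 0.739.

0.739


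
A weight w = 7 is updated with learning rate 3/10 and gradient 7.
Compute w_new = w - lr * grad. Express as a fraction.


w_new = 7 - 3/10 * 7 = 7 - 21/10 = 49/10.

49/10


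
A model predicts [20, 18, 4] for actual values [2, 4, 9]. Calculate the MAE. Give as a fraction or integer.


MAE = (1/3) * (|2-20|=18 + |4-18|=14 + |9-4|=5). Sum = 37. MAE = 37/3.

37/3


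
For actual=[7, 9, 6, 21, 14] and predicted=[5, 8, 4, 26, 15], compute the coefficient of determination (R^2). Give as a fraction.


Mean(y) = 57/5. SS_res = 35. SS_tot = 766/5. R^2 = 1 - 35/(766/5) = 591/766.

591/766


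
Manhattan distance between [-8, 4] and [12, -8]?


d = sum of absolute differences: |-8-12|=20 + |4--8|=12 = 32.

32


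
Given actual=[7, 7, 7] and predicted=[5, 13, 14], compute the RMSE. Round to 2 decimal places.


MSE = 29.6667. RMSE = sqrt(29.6667) = 5.45.

5.45


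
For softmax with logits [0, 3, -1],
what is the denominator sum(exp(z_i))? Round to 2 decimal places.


Denom = e^0=1.0000 + e^3=20.0855 + e^-1=0.3679. Sum = 21.4534, which rounds to 21.45.

21.45


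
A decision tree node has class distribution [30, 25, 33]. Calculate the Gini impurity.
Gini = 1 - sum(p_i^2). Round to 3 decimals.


Total = 88. Proportions: 30/88, 25/88, 33/88. sum(p_i^2) = 0.3376. Gini = 1 - 0.3376 = 0.6624, which rounds to 0.662.

0.662


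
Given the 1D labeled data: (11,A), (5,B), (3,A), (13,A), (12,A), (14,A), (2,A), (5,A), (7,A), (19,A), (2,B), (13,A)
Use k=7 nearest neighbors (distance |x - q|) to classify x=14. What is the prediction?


Distances: |11-14|=3, |5-14|=9, |3-14|=11, |13-14|=1, |12-14|=2, |14-14|=0, |2-14|=12, |5-14|=9, |7-14|=7, |19-14|=5, |2-14|=12, |13-14|=1. 7 nearest: (14,A), (13,A), (13,A), (12,A), (11,A), (19,A), (7,A). Counts: {'A': 7}. Majority class: A.

A


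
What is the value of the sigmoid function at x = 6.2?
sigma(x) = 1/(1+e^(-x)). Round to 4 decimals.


sigma(6.2) = 1/(1+e^(-6.2)) = 1/(1+0.002029) = 1/1.002029 = 0.9980.

0.9980


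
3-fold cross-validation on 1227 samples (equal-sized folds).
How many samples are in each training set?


Each validation fold has 1227/3 = 409 samples. Training set = 1227 - 409 = 818.

818


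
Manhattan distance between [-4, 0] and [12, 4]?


d = sum of absolute differences: |-4-12|=16 + |0-4|=4 = 20.

20


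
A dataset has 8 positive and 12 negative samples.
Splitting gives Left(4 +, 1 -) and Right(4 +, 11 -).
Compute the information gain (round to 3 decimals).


H(parent) = 0.9710. H(left) = 0.7219, H(right) = 0.8366. Weighted = (5/20)*0.7219 + (15/20)*0.8366 = 0.8079. IG = 0.9710 - 0.8079 = 0.1631, which rounds to 0.163.

0.163


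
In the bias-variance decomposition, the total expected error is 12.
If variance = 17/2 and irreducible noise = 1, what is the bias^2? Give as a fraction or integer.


Total error = bias^2 + variance + irreducible noise. So bias^2 = 12 - 17/2 - 1 = 5/2.

5/2


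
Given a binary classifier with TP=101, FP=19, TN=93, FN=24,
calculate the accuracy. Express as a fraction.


Accuracy = (TP + TN) / (TP + TN + FP + FN) = (101 + 93) / 237 = 194/237.

194/237


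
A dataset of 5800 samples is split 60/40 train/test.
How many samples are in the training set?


Test set = 5800 * 40% = 2320. Training set = 5800 - 2320 = 3480.

3480


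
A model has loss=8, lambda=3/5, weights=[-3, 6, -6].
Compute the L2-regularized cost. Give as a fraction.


L2 sq norm = sum(w^2) = 81. J = 8 + 3/5 * 81 = 283/5.

283/5


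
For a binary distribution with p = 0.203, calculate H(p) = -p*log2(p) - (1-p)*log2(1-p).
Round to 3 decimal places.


H = -0.203*log2(0.203) - 0.797*log2(0.797) = 0.728.

0.728


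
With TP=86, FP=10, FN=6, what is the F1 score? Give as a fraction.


Precision = 86/96 = 43/48. Recall = 86/92 = 43/46. F1 = 2*P*R/(P+R) = 43/47.

43/47


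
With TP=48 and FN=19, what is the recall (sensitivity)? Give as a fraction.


Recall = TP / (TP + FN) = 48 / 67 = 48/67.

48/67


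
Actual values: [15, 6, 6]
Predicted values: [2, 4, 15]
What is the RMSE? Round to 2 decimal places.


MSE = 84.6667. RMSE = sqrt(84.6667) = 9.20.

9.20


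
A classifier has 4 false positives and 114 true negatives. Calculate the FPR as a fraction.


FPR = FP / (FP + TN) = 4 / 118 = 2/59.

2/59


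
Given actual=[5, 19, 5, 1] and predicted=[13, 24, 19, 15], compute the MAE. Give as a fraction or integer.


MAE = (1/4) * (|5-13|=8 + |19-24|=5 + |5-19|=14 + |1-15|=14). Sum = 41. MAE = 41/4.

41/4


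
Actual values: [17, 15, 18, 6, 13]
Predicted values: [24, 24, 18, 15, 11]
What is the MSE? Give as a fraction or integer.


MSE = (1/5) * ((17-24)^2=49 + (15-24)^2=81 + (18-18)^2=0 + (6-15)^2=81 + (13-11)^2=4). Sum = 215. MSE = 43.

43


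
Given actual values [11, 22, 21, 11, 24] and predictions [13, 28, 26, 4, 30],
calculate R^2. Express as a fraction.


Mean(y) = 89/5. SS_res = 150. SS_tot = 794/5. R^2 = 1 - 150/(794/5) = 22/397.

22/397


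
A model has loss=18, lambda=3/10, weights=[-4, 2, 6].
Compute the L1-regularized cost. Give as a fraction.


L1 norm = sum(|w|) = 12. J = 18 + 3/10 * 12 = 108/5.

108/5


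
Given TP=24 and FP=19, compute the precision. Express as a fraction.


Precision = TP / (TP + FP) = 24 / 43 = 24/43.

24/43


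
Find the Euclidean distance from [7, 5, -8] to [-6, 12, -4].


d = sqrt(sum of squared differences). (7--6)^2=169, (5-12)^2=49, (-8--4)^2=16. Sum = 234.

sqrt(234)


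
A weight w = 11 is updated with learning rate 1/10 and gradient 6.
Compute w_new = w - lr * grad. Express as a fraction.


w_new = 11 - 1/10 * 6 = 11 - 3/5 = 52/5.

52/5


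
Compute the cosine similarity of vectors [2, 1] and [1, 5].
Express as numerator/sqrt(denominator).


dot = 7. |a|^2 = 5, |b|^2 = 26. cos = 7/sqrt(130).

7/sqrt(130)


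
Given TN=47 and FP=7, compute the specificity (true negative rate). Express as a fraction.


Specificity = TN / (TN + FP) = 47 / 54 = 47/54.

47/54


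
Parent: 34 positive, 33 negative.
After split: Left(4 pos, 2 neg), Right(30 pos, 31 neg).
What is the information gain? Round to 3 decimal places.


H(parent) = 0.9998. H(left) = 0.9183, H(right) = 0.9998. Weighted = (6/67)*0.9183 + (61/67)*0.9998 = 0.9925. IG = 0.9998 - 0.9925 = 0.0073, which rounds to 0.007.

0.007


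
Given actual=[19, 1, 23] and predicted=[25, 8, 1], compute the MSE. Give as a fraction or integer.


MSE = (1/3) * ((19-25)^2=36 + (1-8)^2=49 + (23-1)^2=484). Sum = 569. MSE = 569/3.

569/3


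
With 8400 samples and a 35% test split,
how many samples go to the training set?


Test set = 8400 * 35% = 2940. Training set = 8400 - 2940 = 5460.

5460


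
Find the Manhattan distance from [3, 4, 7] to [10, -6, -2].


d = sum of absolute differences: |3-10|=7 + |4--6|=10 + |7--2|=9 = 26.

26


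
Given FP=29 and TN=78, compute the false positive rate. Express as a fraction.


FPR = FP / (FP + TN) = 29 / 107 = 29/107.

29/107


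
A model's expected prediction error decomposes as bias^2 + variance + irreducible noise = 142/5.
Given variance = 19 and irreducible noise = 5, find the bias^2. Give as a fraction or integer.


Total error = bias^2 + variance + irreducible noise. So bias^2 = 142/5 - 19 - 5 = 22/5.

22/5


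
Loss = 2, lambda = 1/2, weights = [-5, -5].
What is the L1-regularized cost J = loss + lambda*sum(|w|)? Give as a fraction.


L1 norm = sum(|w|) = 10. J = 2 + 1/2 * 10 = 7.

7


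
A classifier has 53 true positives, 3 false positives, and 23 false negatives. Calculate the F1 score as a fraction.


Precision = 53/56 = 53/56. Recall = 53/76 = 53/76. F1 = 2*P*R/(P+R) = 53/66.

53/66


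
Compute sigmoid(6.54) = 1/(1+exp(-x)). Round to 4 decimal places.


sigma(6.54) = 1/(1+e^(-6.54)) = 1/(1+0.001444) = 1/1.001444 = 0.9986.

0.9986


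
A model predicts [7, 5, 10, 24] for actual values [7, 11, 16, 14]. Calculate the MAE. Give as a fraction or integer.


MAE = (1/4) * (|7-7|=0 + |11-5|=6 + |16-10|=6 + |14-24|=10). Sum = 22. MAE = 11/2.

11/2


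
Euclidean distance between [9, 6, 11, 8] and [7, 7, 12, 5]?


d = sqrt(sum of squared differences). (9-7)^2=4, (6-7)^2=1, (11-12)^2=1, (8-5)^2=9. Sum = 15.

sqrt(15)


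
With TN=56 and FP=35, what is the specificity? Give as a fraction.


Specificity = TN / (TN + FP) = 56 / 91 = 8/13.

8/13


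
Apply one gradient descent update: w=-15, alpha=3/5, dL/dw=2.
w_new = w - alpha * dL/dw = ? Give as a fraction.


w_new = -15 - 3/5 * 2 = -15 - 6/5 = -81/5.

-81/5


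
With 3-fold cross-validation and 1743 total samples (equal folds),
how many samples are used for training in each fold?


Each validation fold has 1743/3 = 581 samples. Training set = 1743 - 581 = 1162.

1162


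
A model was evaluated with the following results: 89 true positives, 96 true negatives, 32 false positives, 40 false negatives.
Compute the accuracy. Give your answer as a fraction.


Accuracy = (TP + TN) / (TP + TN + FP + FN) = (89 + 96) / 257 = 185/257.

185/257


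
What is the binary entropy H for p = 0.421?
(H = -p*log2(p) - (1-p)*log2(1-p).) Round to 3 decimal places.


H = -0.421*log2(0.421) - 0.579*log2(0.579) = 0.982.

0.982


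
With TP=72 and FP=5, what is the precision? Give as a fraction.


Precision = TP / (TP + FP) = 72 / 77 = 72/77.

72/77


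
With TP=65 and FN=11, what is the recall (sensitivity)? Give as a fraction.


Recall = TP / (TP + FN) = 65 / 76 = 65/76.

65/76


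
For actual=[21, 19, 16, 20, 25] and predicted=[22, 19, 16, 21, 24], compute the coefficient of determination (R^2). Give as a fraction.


Mean(y) = 101/5. SS_res = 3. SS_tot = 214/5. R^2 = 1 - 3/(214/5) = 199/214.

199/214


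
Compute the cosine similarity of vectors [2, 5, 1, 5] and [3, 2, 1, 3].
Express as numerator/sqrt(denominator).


dot = 32. |a|^2 = 55, |b|^2 = 23. cos = 32/sqrt(1265).

32/sqrt(1265)


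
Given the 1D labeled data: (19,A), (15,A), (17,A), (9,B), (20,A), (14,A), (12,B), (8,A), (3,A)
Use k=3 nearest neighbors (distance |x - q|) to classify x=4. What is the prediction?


Distances: |19-4|=15, |15-4|=11, |17-4|=13, |9-4|=5, |20-4|=16, |14-4|=10, |12-4|=8, |8-4|=4, |3-4|=1. 3 nearest: (3,A), (8,A), (9,B). Counts: {'A': 2, 'B': 1}. Majority class: A.

A


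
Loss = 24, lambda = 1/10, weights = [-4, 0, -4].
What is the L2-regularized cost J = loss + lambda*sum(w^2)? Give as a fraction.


L2 sq norm = sum(w^2) = 32. J = 24 + 1/10 * 32 = 136/5.

136/5


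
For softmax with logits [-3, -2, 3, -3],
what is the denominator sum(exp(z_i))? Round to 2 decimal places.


Denom = e^-3=0.0498 + e^-2=0.1353 + e^3=20.0855 + e^-3=0.0498. Sum = 20.3204, which rounds to 20.32.

20.32


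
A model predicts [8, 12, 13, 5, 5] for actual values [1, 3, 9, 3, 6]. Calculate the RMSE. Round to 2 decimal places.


MSE = 30.2000. RMSE = sqrt(30.2000) = 5.50.

5.50


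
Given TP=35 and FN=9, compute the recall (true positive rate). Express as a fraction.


Recall = TP / (TP + FN) = 35 / 44 = 35/44.

35/44


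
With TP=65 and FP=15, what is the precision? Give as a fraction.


Precision = TP / (TP + FP) = 65 / 80 = 13/16.

13/16


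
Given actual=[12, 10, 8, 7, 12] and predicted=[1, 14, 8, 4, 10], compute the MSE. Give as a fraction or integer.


MSE = (1/5) * ((12-1)^2=121 + (10-14)^2=16 + (8-8)^2=0 + (7-4)^2=9 + (12-10)^2=4). Sum = 150. MSE = 30.

30


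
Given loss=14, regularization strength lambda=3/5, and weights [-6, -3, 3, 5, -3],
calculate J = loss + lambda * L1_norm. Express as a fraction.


L1 norm = sum(|w|) = 20. J = 14 + 3/5 * 20 = 26.

26


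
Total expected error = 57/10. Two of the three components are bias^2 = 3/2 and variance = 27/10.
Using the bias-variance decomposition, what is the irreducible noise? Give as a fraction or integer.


Total error = bias^2 + variance + irreducible noise. So irreducible noise = 57/10 - 3/2 - 27/10 = 3/2.

3/2


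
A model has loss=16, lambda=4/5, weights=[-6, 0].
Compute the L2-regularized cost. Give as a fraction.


L2 sq norm = sum(w^2) = 36. J = 16 + 4/5 * 36 = 224/5.

224/5


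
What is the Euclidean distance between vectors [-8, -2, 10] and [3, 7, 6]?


d = sqrt(sum of squared differences). (-8-3)^2=121, (-2-7)^2=81, (10-6)^2=16. Sum = 218.

sqrt(218)


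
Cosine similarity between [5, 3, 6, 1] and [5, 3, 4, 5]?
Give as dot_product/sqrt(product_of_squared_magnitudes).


dot = 63. |a|^2 = 71, |b|^2 = 75. cos = 63/sqrt(5325).

63/sqrt(5325)


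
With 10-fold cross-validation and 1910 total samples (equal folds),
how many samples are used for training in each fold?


Each validation fold has 1910/10 = 191 samples. Training set = 1910 - 191 = 1719.

1719


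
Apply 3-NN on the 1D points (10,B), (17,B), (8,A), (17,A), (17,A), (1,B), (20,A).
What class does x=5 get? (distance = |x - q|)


Distances: |10-5|=5, |17-5|=12, |8-5|=3, |17-5|=12, |17-5|=12, |1-5|=4, |20-5|=15. 3 nearest: (8,A), (1,B), (10,B). Counts: {'A': 1, 'B': 2}. Majority class: B.

B


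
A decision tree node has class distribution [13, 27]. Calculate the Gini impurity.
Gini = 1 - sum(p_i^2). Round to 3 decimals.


Total = 40. Proportions: 13/40, 27/40. sum(p_i^2) = 0.5613. Gini = 1 - 0.5613 = 0.4387, which rounds to 0.439.

0.439


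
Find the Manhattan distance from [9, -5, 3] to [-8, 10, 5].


d = sum of absolute differences: |9--8|=17 + |-5-10|=15 + |3-5|=2 = 34.

34


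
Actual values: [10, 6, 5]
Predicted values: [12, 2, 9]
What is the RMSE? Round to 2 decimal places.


MSE = 12.0000. RMSE = sqrt(12.0000) = 3.46.

3.46


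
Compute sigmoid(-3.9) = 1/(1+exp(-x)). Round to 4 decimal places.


sigma(-3.9) = 1/(1+e^(3.9)) = 1/(1+49.402449) = 1/50.402449 = 0.0198.

0.0198


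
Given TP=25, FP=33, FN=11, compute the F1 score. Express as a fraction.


Precision = 25/58 = 25/58. Recall = 25/36 = 25/36. F1 = 2*P*R/(P+R) = 25/47.

25/47


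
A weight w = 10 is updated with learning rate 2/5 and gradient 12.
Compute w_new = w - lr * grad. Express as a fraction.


w_new = 10 - 2/5 * 12 = 10 - 24/5 = 26/5.

26/5


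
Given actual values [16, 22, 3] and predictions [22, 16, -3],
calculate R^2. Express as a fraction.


Mean(y) = 41/3. SS_res = 108. SS_tot = 566/3. R^2 = 1 - 108/(566/3) = 121/283.

121/283


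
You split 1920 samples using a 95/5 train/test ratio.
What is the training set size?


Test set = 1920 * 5% = 96. Training set = 1920 - 96 = 1824.

1824


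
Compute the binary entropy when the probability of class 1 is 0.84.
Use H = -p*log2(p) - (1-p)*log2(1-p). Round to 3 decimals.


H = -0.84*log2(0.84) - 0.16*log2(0.16) = 0.634.

0.634


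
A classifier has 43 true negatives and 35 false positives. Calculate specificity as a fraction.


Specificity = TN / (TN + FP) = 43 / 78 = 43/78.

43/78


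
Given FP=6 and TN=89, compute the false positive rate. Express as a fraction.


FPR = FP / (FP + TN) = 6 / 95 = 6/95.

6/95


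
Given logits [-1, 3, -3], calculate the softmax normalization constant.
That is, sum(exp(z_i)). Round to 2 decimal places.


Denom = e^-1=0.3679 + e^3=20.0855 + e^-3=0.0498. Sum = 20.5032, which rounds to 20.50.

20.50


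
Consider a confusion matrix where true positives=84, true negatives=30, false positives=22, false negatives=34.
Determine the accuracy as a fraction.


Accuracy = (TP + TN) / (TP + TN + FP + FN) = (84 + 30) / 170 = 57/85.

57/85


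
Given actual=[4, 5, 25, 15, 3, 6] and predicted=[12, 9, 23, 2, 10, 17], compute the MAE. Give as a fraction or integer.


MAE = (1/6) * (|4-12|=8 + |5-9|=4 + |25-23|=2 + |15-2|=13 + |3-10|=7 + |6-17|=11). Sum = 45. MAE = 15/2.

15/2


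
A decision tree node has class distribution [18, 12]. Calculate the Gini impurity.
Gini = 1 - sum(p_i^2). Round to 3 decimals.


Total = 30. Proportions: 18/30, 12/30. sum(p_i^2) = 0.5200. Gini = 1 - 0.5200 = 0.4800, which rounds to 0.480.

0.480


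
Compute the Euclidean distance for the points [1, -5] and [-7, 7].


d = sqrt(sum of squared differences). (1--7)^2=64, (-5-7)^2=144. Sum = 208.

sqrt(208)


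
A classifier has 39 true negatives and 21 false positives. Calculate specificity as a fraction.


Specificity = TN / (TN + FP) = 39 / 60 = 13/20.

13/20


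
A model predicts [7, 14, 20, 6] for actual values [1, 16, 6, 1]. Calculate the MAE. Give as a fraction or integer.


MAE = (1/4) * (|1-7|=6 + |16-14|=2 + |6-20|=14 + |1-6|=5). Sum = 27. MAE = 27/4.

27/4


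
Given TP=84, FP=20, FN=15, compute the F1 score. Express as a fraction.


Precision = 84/104 = 21/26. Recall = 84/99 = 28/33. F1 = 2*P*R/(P+R) = 24/29.

24/29


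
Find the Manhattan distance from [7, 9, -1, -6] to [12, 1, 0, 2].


d = sum of absolute differences: |7-12|=5 + |9-1|=8 + |-1-0|=1 + |-6-2|=8 = 22.

22


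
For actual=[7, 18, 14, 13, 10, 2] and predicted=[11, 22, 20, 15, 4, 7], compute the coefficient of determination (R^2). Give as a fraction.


Mean(y) = 32/3. SS_res = 133. SS_tot = 478/3. R^2 = 1 - 133/(478/3) = 79/478.

79/478


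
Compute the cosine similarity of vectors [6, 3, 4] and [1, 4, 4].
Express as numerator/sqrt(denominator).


dot = 34. |a|^2 = 61, |b|^2 = 33. cos = 34/sqrt(2013).

34/sqrt(2013)


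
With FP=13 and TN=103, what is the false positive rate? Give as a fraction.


FPR = FP / (FP + TN) = 13 / 116 = 13/116.

13/116


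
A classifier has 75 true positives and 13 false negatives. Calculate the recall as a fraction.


Recall = TP / (TP + FN) = 75 / 88 = 75/88.

75/88


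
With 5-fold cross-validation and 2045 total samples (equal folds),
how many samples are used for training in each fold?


Each validation fold has 2045/5 = 409 samples. Training set = 2045 - 409 = 1636.

1636


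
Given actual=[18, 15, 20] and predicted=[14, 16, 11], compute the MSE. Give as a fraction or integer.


MSE = (1/3) * ((18-14)^2=16 + (15-16)^2=1 + (20-11)^2=81). Sum = 98. MSE = 98/3.

98/3


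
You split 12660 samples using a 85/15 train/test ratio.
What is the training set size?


Test set = 12660 * 15% = 1899. Training set = 12660 - 1899 = 10761.

10761


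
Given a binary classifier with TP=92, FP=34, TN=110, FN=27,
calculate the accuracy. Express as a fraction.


Accuracy = (TP + TN) / (TP + TN + FP + FN) = (92 + 110) / 263 = 202/263.

202/263


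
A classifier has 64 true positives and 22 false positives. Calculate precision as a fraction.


Precision = TP / (TP + FP) = 64 / 86 = 32/43.

32/43


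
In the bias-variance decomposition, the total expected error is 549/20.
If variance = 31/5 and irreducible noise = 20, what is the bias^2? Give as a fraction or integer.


Total error = bias^2 + variance + irreducible noise. So bias^2 = 549/20 - 31/5 - 20 = 5/4.

5/4


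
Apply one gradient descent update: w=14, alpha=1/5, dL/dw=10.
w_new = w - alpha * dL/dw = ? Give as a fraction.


w_new = 14 - 1/5 * 10 = 14 - 2 = 12.

12


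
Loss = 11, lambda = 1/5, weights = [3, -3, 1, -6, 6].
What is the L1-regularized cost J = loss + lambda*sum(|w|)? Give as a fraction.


L1 norm = sum(|w|) = 19. J = 11 + 1/5 * 19 = 74/5.

74/5


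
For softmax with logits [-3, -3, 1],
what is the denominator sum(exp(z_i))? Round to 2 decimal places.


Denom = e^-3=0.0498 + e^-3=0.0498 + e^1=2.7183. Sum = 2.8179, which rounds to 2.82.

2.82


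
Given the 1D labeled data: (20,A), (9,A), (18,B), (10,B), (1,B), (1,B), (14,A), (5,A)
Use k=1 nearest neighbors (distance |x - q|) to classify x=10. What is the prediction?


Distances: |20-10|=10, |9-10|=1, |18-10|=8, |10-10|=0, |1-10|=9, |1-10|=9, |14-10|=4, |5-10|=5. 1 nearest: (10,B). Counts: {'B': 1}. Majority class: B.

B


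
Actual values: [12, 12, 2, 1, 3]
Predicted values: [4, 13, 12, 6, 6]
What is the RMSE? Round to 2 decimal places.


MSE = 39.8000. RMSE = sqrt(39.8000) = 6.31.

6.31


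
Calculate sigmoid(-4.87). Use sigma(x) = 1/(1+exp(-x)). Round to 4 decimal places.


sigma(-4.87) = 1/(1+e^(4.87)) = 1/(1+130.320917) = 1/131.320917 = 0.0076.

0.0076


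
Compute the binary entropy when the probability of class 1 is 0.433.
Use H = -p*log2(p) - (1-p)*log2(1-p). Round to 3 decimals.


H = -0.433*log2(0.433) - 0.567*log2(0.567) = 0.987.

0.987


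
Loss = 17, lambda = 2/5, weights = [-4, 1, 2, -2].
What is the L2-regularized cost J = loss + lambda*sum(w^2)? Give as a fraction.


L2 sq norm = sum(w^2) = 25. J = 17 + 2/5 * 25 = 27.

27


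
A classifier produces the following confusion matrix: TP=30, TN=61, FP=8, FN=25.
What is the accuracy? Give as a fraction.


Accuracy = (TP + TN) / (TP + TN + FP + FN) = (30 + 61) / 124 = 91/124.

91/124


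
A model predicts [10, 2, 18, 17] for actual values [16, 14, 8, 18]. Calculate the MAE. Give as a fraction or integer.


MAE = (1/4) * (|16-10|=6 + |14-2|=12 + |8-18|=10 + |18-17|=1). Sum = 29. MAE = 29/4.

29/4


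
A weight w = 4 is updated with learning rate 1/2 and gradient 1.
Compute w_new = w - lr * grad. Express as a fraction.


w_new = 4 - 1/2 * 1 = 4 - 1/2 = 7/2.

7/2


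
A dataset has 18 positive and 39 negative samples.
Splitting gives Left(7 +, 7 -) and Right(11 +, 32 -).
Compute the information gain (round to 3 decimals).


H(parent) = 0.8997. H(left) = 1.0000, H(right) = 0.8204. Weighted = (14/57)*1.0000 + (43/57)*0.8204 = 0.8645. IG = 0.8997 - 0.8645 = 0.0352, which rounds to 0.035.

0.035


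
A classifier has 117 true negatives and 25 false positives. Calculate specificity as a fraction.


Specificity = TN / (TN + FP) = 117 / 142 = 117/142.

117/142


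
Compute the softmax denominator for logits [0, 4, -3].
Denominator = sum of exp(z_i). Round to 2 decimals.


Denom = e^0=1.0000 + e^4=54.5982 + e^-3=0.0498. Sum = 55.6480, which rounds to 55.65.

55.65


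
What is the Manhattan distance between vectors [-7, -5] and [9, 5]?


d = sum of absolute differences: |-7-9|=16 + |-5-5|=10 = 26.

26


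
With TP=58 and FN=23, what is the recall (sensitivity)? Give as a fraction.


Recall = TP / (TP + FN) = 58 / 81 = 58/81.

58/81


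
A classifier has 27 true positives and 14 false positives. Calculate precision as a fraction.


Precision = TP / (TP + FP) = 27 / 41 = 27/41.

27/41


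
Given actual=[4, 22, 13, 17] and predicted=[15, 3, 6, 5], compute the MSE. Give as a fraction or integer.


MSE = (1/4) * ((4-15)^2=121 + (22-3)^2=361 + (13-6)^2=49 + (17-5)^2=144). Sum = 675. MSE = 675/4.

675/4


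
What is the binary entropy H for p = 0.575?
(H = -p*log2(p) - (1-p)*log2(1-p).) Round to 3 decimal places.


H = -0.575*log2(0.575) - 0.425*log2(0.425) = 0.984.

0.984


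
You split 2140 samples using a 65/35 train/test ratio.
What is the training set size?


Test set = 2140 * 35% = 749. Training set = 2140 - 749 = 1391.

1391


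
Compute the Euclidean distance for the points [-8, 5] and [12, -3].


d = sqrt(sum of squared differences). (-8-12)^2=400, (5--3)^2=64. Sum = 464.

sqrt(464)
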